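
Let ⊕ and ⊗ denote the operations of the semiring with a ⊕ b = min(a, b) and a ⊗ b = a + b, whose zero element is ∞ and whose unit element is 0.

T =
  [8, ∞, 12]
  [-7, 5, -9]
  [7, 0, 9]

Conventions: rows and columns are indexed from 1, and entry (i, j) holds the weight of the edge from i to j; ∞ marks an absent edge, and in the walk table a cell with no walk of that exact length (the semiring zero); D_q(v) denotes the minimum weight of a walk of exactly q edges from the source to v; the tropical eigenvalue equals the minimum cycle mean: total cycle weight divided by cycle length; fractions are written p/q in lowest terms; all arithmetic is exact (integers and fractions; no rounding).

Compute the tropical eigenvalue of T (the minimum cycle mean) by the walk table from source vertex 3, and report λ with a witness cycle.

q=0: [∞, ∞, 0]
q=1: [7, 0, 9]
q=2: [-7, 5, -9]
q=3: [-2, -9, -4]
Optimal cycle mean attained by: cycle 2->3->2, total (-9) + 0, length 2.
Answer: λ = -9/2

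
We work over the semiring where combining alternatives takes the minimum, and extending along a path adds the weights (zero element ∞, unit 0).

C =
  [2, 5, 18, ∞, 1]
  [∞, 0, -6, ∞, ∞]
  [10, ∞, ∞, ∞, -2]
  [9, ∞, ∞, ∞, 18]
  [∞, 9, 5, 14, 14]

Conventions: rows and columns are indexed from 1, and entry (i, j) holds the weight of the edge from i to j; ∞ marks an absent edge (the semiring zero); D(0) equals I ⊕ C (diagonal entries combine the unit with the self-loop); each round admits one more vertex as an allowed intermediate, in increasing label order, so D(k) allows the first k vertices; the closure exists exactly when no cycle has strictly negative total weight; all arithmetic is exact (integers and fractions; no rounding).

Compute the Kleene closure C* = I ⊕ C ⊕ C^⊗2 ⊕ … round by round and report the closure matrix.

D(0):
  [0, 5, 18, ∞, 1]
  [∞, 0, -6, ∞, ∞]
  [10, ∞, 0, ∞, -2]
  [9, ∞, ∞, 0, 18]
  [∞, 9, 5, 14, 0]
D(1):
  [0, 5, 18, ∞, 1]
  [∞, 0, -6, ∞, ∞]
  [10, 15, 0, ∞, -2]
  [9, 14, 27, 0, 10]
  [∞, 9, 5, 14, 0]
D(2):
  [0, 5, -1, ∞, 1]
  [∞, 0, -6, ∞, ∞]
  [10, 15, 0, ∞, -2]
  [9, 14, 8, 0, 10]
  [∞, 9, 3, 14, 0]
D(3):
  [0, 5, -1, ∞, -3]
  [4, 0, -6, ∞, -8]
  [10, 15, 0, ∞, -2]
  [9, 14, 8, 0, 6]
  [13, 9, 3, 14, 0]
D(4):
  [0, 5, -1, ∞, -3]
  [4, 0, -6, ∞, -8]
  [10, 15, 0, ∞, -2]
  [9, 14, 8, 0, 6]
  [13, 9, 3, 14, 0]
D(5):
  [0, 5, -1, 11, -3]
  [4, 0, -6, 6, -8]
  [10, 7, 0, 12, -2]
  [9, 14, 8, 0, 6]
  [13, 9, 3, 14, 0]
Answer: C* = [[0, 5, -1, 11, -3], [4, 0, -6, 6, -8], [10, 7, 0, 12, -2], [9, 14, 8, 0, 6], [13, 9, 3, 14, 0]]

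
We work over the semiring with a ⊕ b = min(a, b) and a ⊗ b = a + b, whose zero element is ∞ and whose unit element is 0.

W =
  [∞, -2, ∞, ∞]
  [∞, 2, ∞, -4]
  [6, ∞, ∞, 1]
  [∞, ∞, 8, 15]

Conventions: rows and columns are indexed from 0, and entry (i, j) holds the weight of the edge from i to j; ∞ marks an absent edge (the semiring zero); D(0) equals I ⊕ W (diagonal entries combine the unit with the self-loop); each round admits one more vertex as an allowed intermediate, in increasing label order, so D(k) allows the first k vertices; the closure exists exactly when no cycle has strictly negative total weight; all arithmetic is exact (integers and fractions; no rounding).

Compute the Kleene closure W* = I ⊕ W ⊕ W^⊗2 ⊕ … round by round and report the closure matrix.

D(0):
  [0, -2, ∞, ∞]
  [∞, 0, ∞, -4]
  [6, ∞, 0, 1]
  [∞, ∞, 8, 0]
D(1):
  [0, -2, ∞, ∞]
  [∞, 0, ∞, -4]
  [6, 4, 0, 1]
  [∞, ∞, 8, 0]
D(2):
  [0, -2, ∞, -6]
  [∞, 0, ∞, -4]
  [6, 4, 0, 0]
  [∞, ∞, 8, 0]
D(3):
  [0, -2, ∞, -6]
  [∞, 0, ∞, -4]
  [6, 4, 0, 0]
  [14, 12, 8, 0]
D(4):
  [0, -2, 2, -6]
  [10, 0, 4, -4]
  [6, 4, 0, 0]
  [14, 12, 8, 0]
Answer: W* = [[0, -2, 2, -6], [10, 0, 4, -4], [6, 4, 0, 0], [14, 12, 8, 0]]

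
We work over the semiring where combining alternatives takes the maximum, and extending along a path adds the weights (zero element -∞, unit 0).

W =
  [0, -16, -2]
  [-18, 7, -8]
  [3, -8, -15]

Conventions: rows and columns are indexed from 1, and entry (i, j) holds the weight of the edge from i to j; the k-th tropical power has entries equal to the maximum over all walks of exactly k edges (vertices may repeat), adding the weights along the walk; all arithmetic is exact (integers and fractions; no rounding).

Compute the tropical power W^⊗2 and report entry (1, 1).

W^⊗2:
  [1, -9, -2]
  [-5, 14, -1]
  [3, -1, 1]
Key observation: the optimum is the walk 1->3->1, with weight (-2) + 3 = 1.
Optimal value attained by: walk 1->3->1.
Answer: (W^⊗2)[1][1] = 1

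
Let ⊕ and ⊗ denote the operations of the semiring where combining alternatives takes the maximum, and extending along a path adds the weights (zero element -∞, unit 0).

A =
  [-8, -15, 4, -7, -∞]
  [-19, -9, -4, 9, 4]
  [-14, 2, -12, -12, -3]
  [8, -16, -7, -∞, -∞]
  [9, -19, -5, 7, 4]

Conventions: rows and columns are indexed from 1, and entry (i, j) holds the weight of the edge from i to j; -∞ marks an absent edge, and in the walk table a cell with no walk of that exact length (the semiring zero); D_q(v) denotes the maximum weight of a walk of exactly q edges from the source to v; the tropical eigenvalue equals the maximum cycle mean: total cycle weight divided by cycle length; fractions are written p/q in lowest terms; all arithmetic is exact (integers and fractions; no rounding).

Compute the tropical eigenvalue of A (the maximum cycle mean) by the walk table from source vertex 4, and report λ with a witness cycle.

q=0: [-∞, -∞, -∞, 0, -∞]
q=1: [8, -16, -7, -∞, -∞]
q=2: [0, -5, 12, 1, -10]
q=3: [9, 14, 4, 4, 9]
q=4: [18, 6, 13, 23, 18]
q=5: [31, 15, 22, 25, 22]
Optimal cycle mean attained by: cycle 1->3->2->4->1, total 4 + 2 + 9 + 8, length 4.
Answer: λ = 23/4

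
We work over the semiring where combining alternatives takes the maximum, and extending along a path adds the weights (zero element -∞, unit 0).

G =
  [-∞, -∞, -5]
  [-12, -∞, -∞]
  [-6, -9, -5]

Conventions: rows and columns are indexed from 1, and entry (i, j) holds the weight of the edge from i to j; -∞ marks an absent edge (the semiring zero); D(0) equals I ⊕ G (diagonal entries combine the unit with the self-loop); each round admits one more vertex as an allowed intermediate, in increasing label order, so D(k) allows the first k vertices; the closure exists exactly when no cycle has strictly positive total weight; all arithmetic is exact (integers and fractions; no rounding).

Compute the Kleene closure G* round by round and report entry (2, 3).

D(0):
  [0, -∞, -5]
  [-12, 0, -∞]
  [-6, -9, 0]
D(1):
  [0, -∞, -5]
  [-12, 0, -17]
  [-6, -9, 0]
D(2):
  [0, -∞, -5]
  [-12, 0, -17]
  [-6, -9, 0]
D(3):
  [0, -14, -5]
  [-12, 0, -17]
  [-6, -9, 0]
Answer: G*[2][3] = -17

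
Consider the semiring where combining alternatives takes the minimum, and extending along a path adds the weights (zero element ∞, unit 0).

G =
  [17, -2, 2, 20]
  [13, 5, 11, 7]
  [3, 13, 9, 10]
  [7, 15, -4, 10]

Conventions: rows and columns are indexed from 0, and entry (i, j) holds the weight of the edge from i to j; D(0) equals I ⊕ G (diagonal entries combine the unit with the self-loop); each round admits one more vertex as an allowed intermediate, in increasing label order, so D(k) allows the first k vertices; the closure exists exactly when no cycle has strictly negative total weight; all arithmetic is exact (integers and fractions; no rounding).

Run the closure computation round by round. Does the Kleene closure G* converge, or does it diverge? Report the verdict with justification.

D(0):
  [0, -2, 2, 20]
  [13, 0, 11, 7]
  [3, 13, 0, 10]
  [7, 15, -4, 0]
D(1):
  [0, -2, 2, 20]
  [13, 0, 11, 7]
  [3, 1, 0, 10]
  [7, 5, -4, 0]
D(2):
  [0, -2, 2, 5]
  [13, 0, 11, 7]
  [3, 1, 0, 8]
  [7, 5, -4, 0]
D(3):
  [0, -2, 2, 5]
  [13, 0, 11, 7]
  [3, 1, 0, 8]
  [-1, -3, -4, 0]
D(4):
  [0, -2, 1, 5]
  [6, 0, 3, 7]
  [3, 1, 0, 8]
  [-1, -3, -4, 0]
Key observation: every diagonal entry stays at the unit through all rounds, so no improving cycle exists.
Answer: CONVERGES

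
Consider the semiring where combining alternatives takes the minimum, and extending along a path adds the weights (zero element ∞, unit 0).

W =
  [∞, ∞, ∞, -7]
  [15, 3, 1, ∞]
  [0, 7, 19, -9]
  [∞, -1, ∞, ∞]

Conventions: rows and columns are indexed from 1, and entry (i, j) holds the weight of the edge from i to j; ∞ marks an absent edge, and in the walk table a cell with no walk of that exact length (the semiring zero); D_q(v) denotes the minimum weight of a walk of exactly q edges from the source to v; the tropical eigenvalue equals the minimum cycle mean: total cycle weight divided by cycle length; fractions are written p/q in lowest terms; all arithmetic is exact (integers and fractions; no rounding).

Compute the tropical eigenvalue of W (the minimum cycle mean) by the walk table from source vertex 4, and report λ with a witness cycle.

q=0: [∞, ∞, ∞, 0]
q=1: [∞, -1, ∞, ∞]
q=2: [14, 2, 0, ∞]
q=3: [0, 5, 3, -9]
q=4: [3, -10, 6, -7]
Optimal cycle mean attained by: cycle 2->3->4->2, total 1 + (-9) + (-1), length 3.
Answer: λ = -3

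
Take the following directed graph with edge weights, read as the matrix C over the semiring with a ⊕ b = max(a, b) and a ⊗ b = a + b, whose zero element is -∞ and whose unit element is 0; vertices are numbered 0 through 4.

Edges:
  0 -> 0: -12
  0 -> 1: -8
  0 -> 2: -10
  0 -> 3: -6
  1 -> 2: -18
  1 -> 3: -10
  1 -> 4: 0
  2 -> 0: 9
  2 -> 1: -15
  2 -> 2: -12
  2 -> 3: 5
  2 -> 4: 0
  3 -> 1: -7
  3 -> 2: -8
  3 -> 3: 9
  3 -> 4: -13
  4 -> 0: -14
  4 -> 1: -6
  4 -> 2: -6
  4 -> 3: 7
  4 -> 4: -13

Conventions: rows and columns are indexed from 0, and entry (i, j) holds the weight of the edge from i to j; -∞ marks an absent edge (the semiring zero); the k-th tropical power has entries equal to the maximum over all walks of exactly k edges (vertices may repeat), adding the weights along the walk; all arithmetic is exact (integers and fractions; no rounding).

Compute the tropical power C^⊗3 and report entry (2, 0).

C^⊗2:
  [-1, -13, -14, 3, -8]
  [-9, -6, -6, 7, -13]
  [-3, 1, -1, 14, -8]
  [1, 2, 1, 18, -4]
  [3, 0, -1, 16, -6]
C^⊗3:
  [-5, -4, -5, 12, -10]
  [3, 0, -1, 16, -6]
  [8, 7, 6, 23, 1]
  [10, 11, 10, 27, 5]
  [8, 9, 8, 25, 3]
Key observation: the optimum is the walk 2->0->2->0, with weight 9 + (-10) + 9 = 8.
Optimal value attained by: walk 2->0->2->0.
Answer: (C^⊗3)[2][0] = 8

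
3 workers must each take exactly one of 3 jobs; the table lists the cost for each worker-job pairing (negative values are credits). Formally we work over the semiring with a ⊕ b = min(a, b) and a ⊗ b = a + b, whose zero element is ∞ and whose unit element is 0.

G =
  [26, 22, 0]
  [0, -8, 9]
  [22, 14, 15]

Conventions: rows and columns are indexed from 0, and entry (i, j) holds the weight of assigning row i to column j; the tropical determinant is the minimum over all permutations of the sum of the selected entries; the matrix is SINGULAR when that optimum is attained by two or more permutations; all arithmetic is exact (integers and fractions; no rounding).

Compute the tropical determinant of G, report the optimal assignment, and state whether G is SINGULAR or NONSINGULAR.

σ = (0, 1, 2): 26 + (-8) + 15 = 33
σ = (0, 2, 1): 26 + 9 + 14 = 49
σ = (1, 0, 2): 22 + 0 + 15 = 37
σ = (1, 2, 0): 22 + 9 + 22 = 53
σ = (2, 0, 1): 0 + 0 + 14 = 14
σ = (2, 1, 0): 0 + (-8) + 22 = 14
Optimal value attained by: σ = (2, 0, 1).
Answer: det⊕(G) = 14; verdict: SINGULAR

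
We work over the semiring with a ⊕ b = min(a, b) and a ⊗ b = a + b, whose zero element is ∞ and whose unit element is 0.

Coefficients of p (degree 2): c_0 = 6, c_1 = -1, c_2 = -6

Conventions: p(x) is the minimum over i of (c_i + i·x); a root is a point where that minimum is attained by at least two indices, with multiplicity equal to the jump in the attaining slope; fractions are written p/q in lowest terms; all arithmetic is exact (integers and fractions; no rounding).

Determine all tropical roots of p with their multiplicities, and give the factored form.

hull edge (i=0, c=6) to (i=1, c=-1): slope -7, span 1
hull edge (i=1, c=-1) to (i=2, c=-6): slope -5, span 1
Factored form: p(x) = -6 ⊗ (x ⊕ 5) ⊗ (x ⊕ 7)
Answer: roots = 5 (mult 1), 7 (mult 1)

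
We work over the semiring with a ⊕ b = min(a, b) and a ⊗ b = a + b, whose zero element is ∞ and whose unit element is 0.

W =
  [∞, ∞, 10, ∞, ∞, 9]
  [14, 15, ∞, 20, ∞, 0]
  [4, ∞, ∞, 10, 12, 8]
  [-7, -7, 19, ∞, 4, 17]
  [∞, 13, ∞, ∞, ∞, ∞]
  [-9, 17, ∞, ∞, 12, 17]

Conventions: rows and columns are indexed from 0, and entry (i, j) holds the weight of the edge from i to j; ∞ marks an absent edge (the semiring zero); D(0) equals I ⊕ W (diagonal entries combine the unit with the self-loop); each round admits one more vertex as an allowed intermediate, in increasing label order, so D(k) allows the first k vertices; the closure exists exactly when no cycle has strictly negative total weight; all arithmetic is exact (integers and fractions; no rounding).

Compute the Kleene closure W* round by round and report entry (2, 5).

D(0):
  [0, ∞, 10, ∞, ∞, 9]
  [14, 0, ∞, 20, ∞, 0]
  [4, ∞, 0, 10, 12, 8]
  [-7, -7, 19, 0, 4, 17]
  [∞, 13, ∞, ∞, 0, ∞]
  [-9, 17, ∞, ∞, 12, 0]
D(1):
  [0, ∞, 10, ∞, ∞, 9]
  [14, 0, 24, 20, ∞, 0]
  [4, ∞, 0, 10, 12, 8]
  [-7, -7, 3, 0, 4, 2]
  [∞, 13, ∞, ∞, 0, ∞]
  [-9, 17, 1, ∞, 12, 0]
D(2):
  [0, ∞, 10, ∞, ∞, 9]
  [14, 0, 24, 20, ∞, 0]
  [4, ∞, 0, 10, 12, 8]
  [-7, -7, 3, 0, 4, -7]
  [27, 13, 37, 33, 0, 13]
  [-9, 17, 1, 37, 12, 0]
D(3):
  [0, ∞, 10, 20, 22, 9]
  [14, 0, 24, 20, 36, 0]
  [4, ∞, 0, 10, 12, 8]
  [-7, -7, 3, 0, 4, -7]
  [27, 13, 37, 33, 0, 13]
  [-9, 17, 1, 11, 12, 0]
D(4):
  [0, 13, 10, 20, 22, 9]
  [13, 0, 23, 20, 24, 0]
  [3, 3, 0, 10, 12, 3]
  [-7, -7, 3, 0, 4, -7]
  [26, 13, 36, 33, 0, 13]
  [-9, 4, 1, 11, 12, 0]
D(5):
  [0, 13, 10, 20, 22, 9]
  [13, 0, 23, 20, 24, 0]
  [3, 3, 0, 10, 12, 3]
  [-7, -7, 3, 0, 4, -7]
  [26, 13, 36, 33, 0, 13]
  [-9, 4, 1, 11, 12, 0]
D(6):
  [0, 13, 10, 20, 21, 9]
  [-9, 0, 1, 11, 12, 0]
  [-6, 3, 0, 10, 12, 3]
  [-16, -7, -6, 0, 4, -7]
  [4, 13, 14, 24, 0, 13]
  [-9, 4, 1, 11, 12, 0]
Answer: W*[2][5] = 3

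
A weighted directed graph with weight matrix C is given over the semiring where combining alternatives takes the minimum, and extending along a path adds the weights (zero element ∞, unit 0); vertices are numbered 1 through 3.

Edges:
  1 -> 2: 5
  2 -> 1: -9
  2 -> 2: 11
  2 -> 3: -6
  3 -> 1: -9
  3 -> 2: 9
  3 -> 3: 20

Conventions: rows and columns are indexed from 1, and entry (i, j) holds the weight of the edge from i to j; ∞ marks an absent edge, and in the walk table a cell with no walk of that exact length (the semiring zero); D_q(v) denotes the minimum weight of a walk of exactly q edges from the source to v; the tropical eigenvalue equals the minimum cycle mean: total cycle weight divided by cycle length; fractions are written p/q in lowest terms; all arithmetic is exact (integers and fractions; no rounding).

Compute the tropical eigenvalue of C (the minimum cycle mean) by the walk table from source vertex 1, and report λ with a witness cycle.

q=0: [0, ∞, ∞]
q=1: [∞, 5, ∞]
q=2: [-4, 16, -1]
q=3: [-10, 1, 10]
Optimal cycle mean attained by: cycle 1->2->3->1, total 5 + (-6) + (-9), length 3.
Answer: λ = -10/3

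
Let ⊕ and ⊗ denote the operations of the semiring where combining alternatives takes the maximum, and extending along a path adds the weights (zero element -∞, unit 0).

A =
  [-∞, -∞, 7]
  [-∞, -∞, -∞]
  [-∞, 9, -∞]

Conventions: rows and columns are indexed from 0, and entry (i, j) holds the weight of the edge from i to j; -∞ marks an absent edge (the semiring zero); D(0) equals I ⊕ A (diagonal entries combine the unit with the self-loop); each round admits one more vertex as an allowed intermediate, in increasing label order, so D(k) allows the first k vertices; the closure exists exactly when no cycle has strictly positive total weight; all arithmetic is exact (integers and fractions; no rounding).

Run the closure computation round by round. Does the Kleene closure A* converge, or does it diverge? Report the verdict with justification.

D(0):
  [0, -∞, 7]
  [-∞, 0, -∞]
  [-∞, 9, 0]
D(1):
  [0, -∞, 7]
  [-∞, 0, -∞]
  [-∞, 9, 0]
D(2):
  [0, -∞, 7]
  [-∞, 0, -∞]
  [-∞, 9, 0]
D(3):
  [0, 16, 7]
  [-∞, 0, -∞]
  [-∞, 9, 0]
Key observation: every diagonal entry stays at the unit through all rounds, so no improving cycle exists.
Answer: CONVERGES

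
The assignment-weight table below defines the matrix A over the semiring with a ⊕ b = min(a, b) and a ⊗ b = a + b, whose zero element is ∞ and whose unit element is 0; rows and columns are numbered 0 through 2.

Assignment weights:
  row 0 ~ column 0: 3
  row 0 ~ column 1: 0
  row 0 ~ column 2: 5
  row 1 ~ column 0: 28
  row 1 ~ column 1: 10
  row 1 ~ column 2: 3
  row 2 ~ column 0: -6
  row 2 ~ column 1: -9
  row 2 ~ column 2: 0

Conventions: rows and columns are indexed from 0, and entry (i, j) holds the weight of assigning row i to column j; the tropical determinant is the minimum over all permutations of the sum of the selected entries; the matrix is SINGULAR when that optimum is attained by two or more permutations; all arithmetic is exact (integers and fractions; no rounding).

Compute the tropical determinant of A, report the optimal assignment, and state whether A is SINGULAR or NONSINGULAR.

σ = (0, 1, 2): 3 + 10 + 0 = 13
σ = (0, 2, 1): 3 + 3 + (-9) = -3
σ = (1, 0, 2): 0 + 28 + 0 = 28
σ = (1, 2, 0): 0 + 3 + (-6) = -3
σ = (2, 0, 1): 5 + 28 + (-9) = 24
σ = (2, 1, 0): 5 + 10 + (-6) = 9
Optimal value attained by: σ = (0, 2, 1).
Answer: det⊕(A) = -3; verdict: SINGULAR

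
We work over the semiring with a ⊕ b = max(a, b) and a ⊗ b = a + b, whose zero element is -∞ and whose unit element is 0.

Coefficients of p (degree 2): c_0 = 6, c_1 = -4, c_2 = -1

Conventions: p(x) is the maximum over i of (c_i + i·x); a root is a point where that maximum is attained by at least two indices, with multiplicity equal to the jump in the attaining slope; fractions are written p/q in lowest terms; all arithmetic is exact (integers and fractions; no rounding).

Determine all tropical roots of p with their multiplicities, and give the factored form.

hull edge (i=0, c=6) to (i=2, c=-1): slope -7/2, span 2
Factored form: p(x) = -1 ⊗ (x ⊕ 7/2) ⊗ (x ⊕ 7/2)
Answer: roots = 7/2 (mult 2)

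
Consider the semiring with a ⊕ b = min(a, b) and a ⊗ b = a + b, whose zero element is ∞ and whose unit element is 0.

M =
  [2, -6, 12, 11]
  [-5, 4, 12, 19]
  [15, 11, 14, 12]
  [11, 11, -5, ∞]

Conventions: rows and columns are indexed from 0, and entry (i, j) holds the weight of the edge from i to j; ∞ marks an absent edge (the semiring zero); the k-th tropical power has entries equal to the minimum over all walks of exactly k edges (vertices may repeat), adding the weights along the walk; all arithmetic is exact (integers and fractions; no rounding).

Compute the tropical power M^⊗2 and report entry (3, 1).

M^⊗2:
  [-11, -4, 6, 13]
  [-3, -11, 7, 6]
  [6, 9, 7, 26]
  [6, 5, 9, 7]
Key observation: the optimum is the walk 3->0->1, with weight 11 + (-6) = 5.
Optimal value attained by: walk 3->0->1.
Answer: (M^⊗2)[3][1] = 5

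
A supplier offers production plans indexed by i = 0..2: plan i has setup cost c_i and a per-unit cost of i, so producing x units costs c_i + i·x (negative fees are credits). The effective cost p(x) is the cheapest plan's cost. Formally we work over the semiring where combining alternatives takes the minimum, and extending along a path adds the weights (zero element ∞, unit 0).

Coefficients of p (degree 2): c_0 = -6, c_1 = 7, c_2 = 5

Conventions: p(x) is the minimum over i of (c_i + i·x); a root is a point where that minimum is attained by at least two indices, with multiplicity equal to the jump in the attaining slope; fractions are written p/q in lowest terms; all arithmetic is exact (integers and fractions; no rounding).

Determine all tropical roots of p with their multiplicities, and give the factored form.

hull edge (i=0, c=-6) to (i=2, c=5): slope 11/2, span 2
Factored form: p(x) = 5 ⊗ (x ⊕ (-11/2)) ⊗ (x ⊕ (-11/2))
Answer: roots = -11/2 (mult 2)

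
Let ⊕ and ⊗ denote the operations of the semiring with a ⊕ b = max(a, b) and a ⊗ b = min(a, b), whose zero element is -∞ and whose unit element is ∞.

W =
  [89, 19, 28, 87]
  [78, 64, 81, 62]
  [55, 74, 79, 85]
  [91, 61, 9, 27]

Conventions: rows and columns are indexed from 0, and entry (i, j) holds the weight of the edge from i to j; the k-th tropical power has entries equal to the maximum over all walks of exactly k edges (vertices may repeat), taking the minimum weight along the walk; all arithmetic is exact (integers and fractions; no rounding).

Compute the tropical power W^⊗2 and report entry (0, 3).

W^⊗2:
  [89, 61, 28, 87]
  [78, 74, 79, 81]
  [85, 74, 79, 79]
  [89, 61, 61, 87]
Key observation: the optimum is the walk 0->0->3, with weight 89 min 87 = 87.
Optimal value attained by: walk 0->0->3.
Answer: (W^⊗2)[0][3] = 87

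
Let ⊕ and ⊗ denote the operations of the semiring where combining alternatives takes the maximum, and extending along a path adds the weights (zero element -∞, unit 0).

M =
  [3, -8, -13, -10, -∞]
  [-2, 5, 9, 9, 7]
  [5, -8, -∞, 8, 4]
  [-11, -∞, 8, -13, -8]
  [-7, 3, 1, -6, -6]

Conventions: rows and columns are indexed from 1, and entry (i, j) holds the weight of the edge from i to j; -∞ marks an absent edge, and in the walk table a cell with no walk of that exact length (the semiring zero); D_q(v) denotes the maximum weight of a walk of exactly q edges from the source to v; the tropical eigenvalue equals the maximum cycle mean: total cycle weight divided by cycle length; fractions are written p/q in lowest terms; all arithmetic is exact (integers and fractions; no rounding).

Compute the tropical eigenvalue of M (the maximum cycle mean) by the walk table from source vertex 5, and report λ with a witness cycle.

q=0: [-∞, -∞, -∞, -∞, 0]
q=1: [-7, 3, 1, -6, -6]
q=2: [6, 8, 12, 12, 10]
q=3: [17, 13, 20, 20, 16]
q=4: [25, 19, 28, 28, 24]
q=5: [33, 27, 36, 36, 32]
Optimal cycle mean attained by: cycle 3->4->3, total 8 + 8, length 2.
Answer: λ = 8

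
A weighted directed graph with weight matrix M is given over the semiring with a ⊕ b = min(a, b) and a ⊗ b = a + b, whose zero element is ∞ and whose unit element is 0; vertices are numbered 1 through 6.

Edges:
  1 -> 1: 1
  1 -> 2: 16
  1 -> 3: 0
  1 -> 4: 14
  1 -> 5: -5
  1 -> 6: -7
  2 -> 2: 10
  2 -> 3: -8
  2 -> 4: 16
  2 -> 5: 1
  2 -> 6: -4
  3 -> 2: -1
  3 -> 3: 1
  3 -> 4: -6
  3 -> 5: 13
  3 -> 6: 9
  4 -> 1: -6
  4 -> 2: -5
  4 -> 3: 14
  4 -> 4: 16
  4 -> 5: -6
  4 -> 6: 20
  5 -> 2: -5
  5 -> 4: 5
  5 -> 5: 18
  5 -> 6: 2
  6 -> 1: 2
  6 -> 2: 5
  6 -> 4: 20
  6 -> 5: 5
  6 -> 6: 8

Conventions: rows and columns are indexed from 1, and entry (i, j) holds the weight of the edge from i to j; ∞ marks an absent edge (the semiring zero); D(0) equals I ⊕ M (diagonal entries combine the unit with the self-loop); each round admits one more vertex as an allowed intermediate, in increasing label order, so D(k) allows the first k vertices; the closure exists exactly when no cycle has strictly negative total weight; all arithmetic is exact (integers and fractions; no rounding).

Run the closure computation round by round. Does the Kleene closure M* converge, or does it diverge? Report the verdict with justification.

D(0):
  [0, 16, 0, 14, -5, -7]
  [∞, 0, -8, 16, 1, -4]
  [∞, -1, 0, -6, 13, 9]
  [-6, -5, 14, 0, -6, 20]
  [∞, -5, ∞, 5, 0, 2]
  [2, 5, ∞, 20, 5, 0]
Detection: at round 1, diagonal entry (6, 6) turns strictly negative.
Key observation: the cycle 6->1->6 has total weight 2 + (-7), which is strictly negative.
Answer: DIVERGES — negative cycle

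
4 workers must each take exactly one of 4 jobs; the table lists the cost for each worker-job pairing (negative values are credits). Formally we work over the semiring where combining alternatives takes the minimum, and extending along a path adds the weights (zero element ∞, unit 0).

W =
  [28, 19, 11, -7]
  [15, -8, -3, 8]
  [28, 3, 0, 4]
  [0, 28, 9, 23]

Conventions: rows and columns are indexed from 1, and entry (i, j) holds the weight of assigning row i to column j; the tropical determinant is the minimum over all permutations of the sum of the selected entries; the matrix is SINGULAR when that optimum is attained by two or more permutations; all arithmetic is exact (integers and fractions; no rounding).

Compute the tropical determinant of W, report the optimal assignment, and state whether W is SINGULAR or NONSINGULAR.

σ = (1, 2, 3, 4): 28 + (-8) + 0 + 23 = 43
σ = (1, 2, 4, 3): 28 + (-8) + 4 + 9 = 33
σ = (1, 3, 2, 4): 28 + (-3) + 3 + 23 = 51
σ = (1, 3, 4, 2): 28 + (-3) + 4 + 28 = 57
σ = (1, 4, 2, 3): 28 + 8 + 3 + 9 = 48
σ = (1, 4, 3, 2): 28 + 8 + 0 + 28 = 64
σ = (2, 1, 3, 4): 19 + 15 + 0 + 23 = 57
σ = (2, 1, 4, 3): 19 + 15 + 4 + 9 = 47
σ = (2, 3, 1, 4): 19 + (-3) + 28 + 23 = 67
σ = (2, 3, 4, 1): 19 + (-3) + 4 + 0 = 20
σ = (2, 4, 1, 3): 19 + 8 + 28 + 9 = 64
σ = (2, 4, 3, 1): 19 + 8 + 0 + 0 = 27
σ = (3, 1, 2, 4): 11 + 15 + 3 + 23 = 52
σ = (3, 1, 4, 2): 11 + 15 + 4 + 28 = 58
σ = (3, 2, 1, 4): 11 + (-8) + 28 + 23 = 54
σ = (3, 2, 4, 1): 11 + (-8) + 4 + 0 = 7
σ = (3, 4, 1, 2): 11 + 8 + 28 + 28 = 75
σ = (3, 4, 2, 1): 11 + 8 + 3 + 0 = 22
σ = (4, 1, 2, 3): (-7) + 15 + 3 + 9 = 20
σ = (4, 1, 3, 2): (-7) + 15 + 0 + 28 = 36
σ = (4, 2, 1, 3): (-7) + (-8) + 28 + 9 = 22
σ = (4, 2, 3, 1): (-7) + (-8) + 0 + 0 = -15
σ = (4, 3, 1, 2): (-7) + (-3) + 28 + 28 = 46
σ = (4, 3, 2, 1): (-7) + (-3) + 3 + 0 = -7
Optimal value attained by: σ = (4, 2, 3, 1).
Answer: det⊕(W) = -15; verdict: NONSINGULAR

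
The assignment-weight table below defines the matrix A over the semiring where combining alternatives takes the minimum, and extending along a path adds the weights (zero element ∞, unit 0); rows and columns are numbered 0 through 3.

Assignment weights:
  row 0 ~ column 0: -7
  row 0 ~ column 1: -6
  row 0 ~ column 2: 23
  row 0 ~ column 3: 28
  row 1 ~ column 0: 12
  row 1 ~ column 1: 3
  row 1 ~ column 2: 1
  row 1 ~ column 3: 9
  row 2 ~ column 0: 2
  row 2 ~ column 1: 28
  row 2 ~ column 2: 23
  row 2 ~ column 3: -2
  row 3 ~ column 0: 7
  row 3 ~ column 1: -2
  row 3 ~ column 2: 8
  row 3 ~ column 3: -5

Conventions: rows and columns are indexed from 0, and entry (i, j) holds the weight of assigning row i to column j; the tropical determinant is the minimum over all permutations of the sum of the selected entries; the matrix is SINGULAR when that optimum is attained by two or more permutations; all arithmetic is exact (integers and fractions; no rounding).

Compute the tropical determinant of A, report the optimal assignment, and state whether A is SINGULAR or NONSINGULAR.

σ = (0, 1, 2, 3): (-7) + 3 + 23 + (-5) = 14
σ = (0, 1, 3, 2): (-7) + 3 + (-2) + 8 = 2
σ = (0, 2, 1, 3): (-7) + 1 + 28 + (-5) = 17
σ = (0, 2, 3, 1): (-7) + 1 + (-2) + (-2) = -10
σ = (0, 3, 1, 2): (-7) + 9 + 28 + 8 = 38
σ = (0, 3, 2, 1): (-7) + 9 + 23 + (-2) = 23
σ = (1, 0, 2, 3): (-6) + 12 + 23 + (-5) = 24
σ = (1, 0, 3, 2): (-6) + 12 + (-2) + 8 = 12
σ = (1, 2, 0, 3): (-6) + 1 + 2 + (-5) = -8
σ = (1, 2, 3, 0): (-6) + 1 + (-2) + 7 = 0
σ = (1, 3, 0, 2): (-6) + 9 + 2 + 8 = 13
σ = (1, 3, 2, 0): (-6) + 9 + 23 + 7 = 33
σ = (2, 0, 1, 3): 23 + 12 + 28 + (-5) = 58
σ = (2, 0, 3, 1): 23 + 12 + (-2) + (-2) = 31
σ = (2, 1, 0, 3): 23 + 3 + 2 + (-5) = 23
σ = (2, 1, 3, 0): 23 + 3 + (-2) + 7 = 31
σ = (2, 3, 0, 1): 23 + 9 + 2 + (-2) = 32
σ = (2, 3, 1, 0): 23 + 9 + 28 + 7 = 67
σ = (3, 0, 1, 2): 28 + 12 + 28 + 8 = 76
σ = (3, 0, 2, 1): 28 + 12 + 23 + (-2) = 61
σ = (3, 1, 0, 2): 28 + 3 + 2 + 8 = 41
σ = (3, 1, 2, 0): 28 + 3 + 23 + 7 = 61
σ = (3, 2, 0, 1): 28 + 1 + 2 + (-2) = 29
σ = (3, 2, 1, 0): 28 + 1 + 28 + 7 = 64
Optimal value attained by: σ = (0, 2, 3, 1).
Answer: det⊕(A) = -10; verdict: NONSINGULAR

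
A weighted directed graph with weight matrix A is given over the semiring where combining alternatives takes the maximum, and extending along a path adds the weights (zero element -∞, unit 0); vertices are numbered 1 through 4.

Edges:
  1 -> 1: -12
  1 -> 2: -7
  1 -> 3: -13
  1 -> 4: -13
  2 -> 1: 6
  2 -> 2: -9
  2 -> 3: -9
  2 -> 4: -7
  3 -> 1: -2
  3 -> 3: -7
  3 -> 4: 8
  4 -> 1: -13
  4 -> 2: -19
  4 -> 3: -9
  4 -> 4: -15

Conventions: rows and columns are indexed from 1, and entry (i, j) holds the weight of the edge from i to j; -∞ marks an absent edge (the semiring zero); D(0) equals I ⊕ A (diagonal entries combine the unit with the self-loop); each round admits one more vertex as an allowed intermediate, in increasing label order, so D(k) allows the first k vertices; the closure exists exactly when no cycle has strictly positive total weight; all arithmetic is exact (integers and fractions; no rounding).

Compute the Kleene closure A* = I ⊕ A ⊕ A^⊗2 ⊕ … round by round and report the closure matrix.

D(0):
  [0, -7, -13, -13]
  [6, 0, -9, -7]
  [-2, -∞, 0, 8]
  [-13, -19, -9, 0]
D(1):
  [0, -7, -13, -13]
  [6, 0, -7, -7]
  [-2, -9, 0, 8]
  [-13, -19, -9, 0]
D(2):
  [0, -7, -13, -13]
  [6, 0, -7, -7]
  [-2, -9, 0, 8]
  [-13, -19, -9, 0]
D(3):
  [0, -7, -13, -5]
  [6, 0, -7, 1]
  [-2, -9, 0, 8]
  [-11, -18, -9, 0]
D(4):
  [0, -7, -13, -5]
  [6, 0, -7, 1]
  [-2, -9, 0, 8]
  [-11, -18, -9, 0]
Answer: A* = [[0, -7, -13, -5], [6, 0, -7, 1], [-2, -9, 0, 8], [-11, -18, -9, 0]]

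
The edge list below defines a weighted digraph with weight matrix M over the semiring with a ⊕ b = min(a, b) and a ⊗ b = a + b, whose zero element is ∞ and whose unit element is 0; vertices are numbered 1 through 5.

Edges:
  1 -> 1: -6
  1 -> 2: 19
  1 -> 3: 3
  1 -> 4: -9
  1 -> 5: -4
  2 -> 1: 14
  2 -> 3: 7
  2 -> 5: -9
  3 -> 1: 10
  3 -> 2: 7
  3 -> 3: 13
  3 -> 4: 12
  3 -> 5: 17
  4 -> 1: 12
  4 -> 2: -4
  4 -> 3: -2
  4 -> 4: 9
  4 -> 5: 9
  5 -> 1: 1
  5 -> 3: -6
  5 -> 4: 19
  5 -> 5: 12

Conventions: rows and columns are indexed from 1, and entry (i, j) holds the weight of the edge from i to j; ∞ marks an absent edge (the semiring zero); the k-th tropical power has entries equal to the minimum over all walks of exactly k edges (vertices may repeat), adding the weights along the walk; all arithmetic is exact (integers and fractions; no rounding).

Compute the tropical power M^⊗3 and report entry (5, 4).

M^⊗2:
  [-12, -13, -11, -15, -10]
  [-8, 14, -15, 5, 3]
  [4, 8, 10, 1, -2]
  [6, 5, 3, 3, -13]
  [-5, 1, 4, -8, -3]
M^⊗3:
  [-18, -19, -17, -21, -22]
  [-14, -8, -5, -17, -12]
  [-2, -3, -8, -5, -1]
  [-12, -1, -19, -3, -4]
  [-11, -12, -10, -14, -9]
Key observation: the optimum is the walk 5->1->1->4, with weight 1 + (-6) + (-9) = -14.
Optimal value attained by: walk 5->1->1->4.
Answer: (M^⊗3)[5][4] = -14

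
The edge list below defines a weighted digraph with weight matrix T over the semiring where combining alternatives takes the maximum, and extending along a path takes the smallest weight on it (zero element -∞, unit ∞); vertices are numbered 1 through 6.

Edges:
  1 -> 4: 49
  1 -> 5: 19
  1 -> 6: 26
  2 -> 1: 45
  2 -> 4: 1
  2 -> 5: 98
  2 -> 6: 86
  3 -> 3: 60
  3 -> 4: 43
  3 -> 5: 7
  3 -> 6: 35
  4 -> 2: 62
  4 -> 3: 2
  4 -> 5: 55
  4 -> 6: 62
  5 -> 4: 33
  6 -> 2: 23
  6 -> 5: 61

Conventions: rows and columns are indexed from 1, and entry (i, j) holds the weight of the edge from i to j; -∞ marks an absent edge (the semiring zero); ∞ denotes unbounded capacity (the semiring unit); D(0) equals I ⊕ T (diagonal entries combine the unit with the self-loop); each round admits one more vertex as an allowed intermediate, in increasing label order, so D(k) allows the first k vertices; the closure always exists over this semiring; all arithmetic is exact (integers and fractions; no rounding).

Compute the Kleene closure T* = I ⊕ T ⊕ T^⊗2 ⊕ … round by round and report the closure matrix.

D(0):
  [∞, -∞, -∞, 49, 19, 26]
  [45, ∞, -∞, 1, 98, 86]
  [-∞, -∞, ∞, 43, 7, 35]
  [-∞, 62, 2, ∞, 55, 62]
  [-∞, -∞, -∞, 33, ∞, -∞]
  [-∞, 23, -∞, -∞, 61, ∞]
D(1):
  [∞, -∞, -∞, 49, 19, 26]
  [45, ∞, -∞, 45, 98, 86]
  [-∞, -∞, ∞, 43, 7, 35]
  [-∞, 62, 2, ∞, 55, 62]
  [-∞, -∞, -∞, 33, ∞, -∞]
  [-∞, 23, -∞, -∞, 61, ∞]
D(2):
  [∞, -∞, -∞, 49, 19, 26]
  [45, ∞, -∞, 45, 98, 86]
  [-∞, -∞, ∞, 43, 7, 35]
  [45, 62, 2, ∞, 62, 62]
  [-∞, -∞, -∞, 33, ∞, -∞]
  [23, 23, -∞, 23, 61, ∞]
D(3):
  [∞, -∞, -∞, 49, 19, 26]
  [45, ∞, -∞, 45, 98, 86]
  [-∞, -∞, ∞, 43, 7, 35]
  [45, 62, 2, ∞, 62, 62]
  [-∞, -∞, -∞, 33, ∞, -∞]
  [23, 23, -∞, 23, 61, ∞]
D(4):
  [∞, 49, 2, 49, 49, 49]
  [45, ∞, 2, 45, 98, 86]
  [43, 43, ∞, 43, 43, 43]
  [45, 62, 2, ∞, 62, 62]
  [33, 33, 2, 33, ∞, 33]
  [23, 23, 2, 23, 61, ∞]
D(5):
  [∞, 49, 2, 49, 49, 49]
  [45, ∞, 2, 45, 98, 86]
  [43, 43, ∞, 43, 43, 43]
  [45, 62, 2, ∞, 62, 62]
  [33, 33, 2, 33, ∞, 33]
  [33, 33, 2, 33, 61, ∞]
D(6):
  [∞, 49, 2, 49, 49, 49]
  [45, ∞, 2, 45, 98, 86]
  [43, 43, ∞, 43, 43, 43]
  [45, 62, 2, ∞, 62, 62]
  [33, 33, 2, 33, ∞, 33]
  [33, 33, 2, 33, 61, ∞]
Answer: T* = [[∞, 49, 2, 49, 49, 49], [45, ∞, 2, 45, 98, 86], [43, 43, ∞, 43, 43, 43], [45, 62, 2, ∞, 62, 62], [33, 33, 2, 33, ∞, 33], [33, 33, 2, 33, 61, ∞]]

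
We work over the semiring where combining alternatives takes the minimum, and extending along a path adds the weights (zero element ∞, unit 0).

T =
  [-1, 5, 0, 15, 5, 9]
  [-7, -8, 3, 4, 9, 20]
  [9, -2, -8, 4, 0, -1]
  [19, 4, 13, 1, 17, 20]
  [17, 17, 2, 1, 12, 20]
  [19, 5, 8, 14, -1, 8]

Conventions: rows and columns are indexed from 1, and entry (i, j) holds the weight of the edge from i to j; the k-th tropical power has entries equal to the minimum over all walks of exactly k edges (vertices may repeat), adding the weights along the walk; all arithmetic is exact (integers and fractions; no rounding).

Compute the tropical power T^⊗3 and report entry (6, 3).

T^⊗2:
  [-2, -3, -8, 4, 0, -1]
  [-15, -16, -7, -4, -2, 2]
  [-9, -10, -16, -4, -8, -9]
  [-3, -4, 5, 2, 13, 12]
  [10, 0, -6, 2, 2, 1]
  [-2, -3, 0, 0, 7, 7]
T^⊗3:
  [-10, -11, -16, -4, -8, -9]
  [-23, -24, -15, -12, -10, -8]
  [-17, -18, -24, -12, -16, -17]
  [-11, -12, -3, 0, 2, 4]
  [-7, -8, -14, -2, -6, -7]
  [-10, -11, -8, 1, 0, -1]
Key observation: the optimum is the walk 6->3->3->3, with weight 8 + (-8) + (-8) = -8.
Optimal value attained by: walk 6->3->3->3.
Answer: (T^⊗3)[6][3] = -8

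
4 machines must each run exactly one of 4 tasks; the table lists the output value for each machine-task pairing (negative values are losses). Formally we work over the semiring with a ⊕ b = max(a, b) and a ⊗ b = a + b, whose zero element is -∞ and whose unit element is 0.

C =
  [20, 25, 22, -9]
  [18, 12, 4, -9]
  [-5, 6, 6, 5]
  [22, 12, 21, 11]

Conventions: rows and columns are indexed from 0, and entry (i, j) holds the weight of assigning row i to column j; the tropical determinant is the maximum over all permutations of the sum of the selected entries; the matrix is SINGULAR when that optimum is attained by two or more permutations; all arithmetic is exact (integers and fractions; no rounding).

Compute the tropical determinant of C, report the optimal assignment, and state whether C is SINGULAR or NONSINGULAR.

σ = (0, 1, 2, 3): 20 + 12 + 6 + 11 = 49
σ = (0, 1, 3, 2): 20 + 12 + 5 + 21 = 58
σ = (0, 2, 1, 3): 20 + 4 + 6 + 11 = 41
σ = (0, 2, 3, 1): 20 + 4 + 5 + 12 = 41
σ = (0, 3, 1, 2): 20 + (-9) + 6 + 21 = 38
σ = (0, 3, 2, 1): 20 + (-9) + 6 + 12 = 29
σ = (1, 0, 2, 3): 25 + 18 + 6 + 11 = 60
σ = (1, 0, 3, 2): 25 + 18 + 5 + 21 = 69
σ = (1, 2, 0, 3): 25 + 4 + (-5) + 11 = 35
σ = (1, 2, 3, 0): 25 + 4 + 5 + 22 = 56
σ = (1, 3, 0, 2): 25 + (-9) + (-5) + 21 = 32
σ = (1, 3, 2, 0): 25 + (-9) + 6 + 22 = 44
σ = (2, 0, 1, 3): 22 + 18 + 6 + 11 = 57
σ = (2, 0, 3, 1): 22 + 18 + 5 + 12 = 57
σ = (2, 1, 0, 3): 22 + 12 + (-5) + 11 = 40
σ = (2, 1, 3, 0): 22 + 12 + 5 + 22 = 61
σ = (2, 3, 0, 1): 22 + (-9) + (-5) + 12 = 20
σ = (2, 3, 1, 0): 22 + (-9) + 6 + 22 = 41
σ = (3, 0, 1, 2): (-9) + 18 + 6 + 21 = 36
σ = (3, 0, 2, 1): (-9) + 18 + 6 + 12 = 27
σ = (3, 1, 0, 2): (-9) + 12 + (-5) + 21 = 19
σ = (3, 1, 2, 0): (-9) + 12 + 6 + 22 = 31
σ = (3, 2, 0, 1): (-9) + 4 + (-5) + 12 = 2
σ = (3, 2, 1, 0): (-9) + 4 + 6 + 22 = 23
Optimal value attained by: σ = (1, 0, 3, 2).
Answer: det⊕(C) = 69; verdict: NONSINGULAR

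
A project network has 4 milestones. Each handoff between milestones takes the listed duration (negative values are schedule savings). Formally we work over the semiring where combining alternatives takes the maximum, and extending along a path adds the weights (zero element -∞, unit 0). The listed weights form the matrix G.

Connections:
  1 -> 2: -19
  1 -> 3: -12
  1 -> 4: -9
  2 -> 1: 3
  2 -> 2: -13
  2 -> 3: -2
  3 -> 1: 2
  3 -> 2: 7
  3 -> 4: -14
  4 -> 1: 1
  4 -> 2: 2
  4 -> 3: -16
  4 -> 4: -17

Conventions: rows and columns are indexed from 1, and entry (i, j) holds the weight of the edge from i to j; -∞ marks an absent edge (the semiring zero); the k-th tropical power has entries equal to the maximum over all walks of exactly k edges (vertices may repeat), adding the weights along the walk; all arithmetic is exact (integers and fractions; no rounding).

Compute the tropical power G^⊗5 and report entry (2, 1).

G^⊗2:
  [-8, -5, -21, -26]
  [0, 5, -9, -6]
  [10, -6, 5, -7]
  [5, -9, 0, -8]
G^⊗3:
  [-2, -14, -7, -17]
  [8, -2, 3, -9]
  [7, 12, -2, 1]
  [2, 7, -7, -4]
G^⊗4:
  [-5, 0, -14, -11]
  [5, 10, -4, -1]
  [15, 5, 10, -2]
  [10, 0, 5, -7]
G^⊗5:
  [3, -7, -2, -14]
  [13, 3, 8, -4]
  [12, 17, 3, 6]
  [7, 12, -2, 1]
Key observation: the optimum is the walk 2->3->2->3->2->1, with weight (-2) + 7 + (-2) + 7 + 3 = 13.
Optimal value attained by: walk 2->3->2->3->2->1.
Answer: (G^⊗5)[2][1] = 13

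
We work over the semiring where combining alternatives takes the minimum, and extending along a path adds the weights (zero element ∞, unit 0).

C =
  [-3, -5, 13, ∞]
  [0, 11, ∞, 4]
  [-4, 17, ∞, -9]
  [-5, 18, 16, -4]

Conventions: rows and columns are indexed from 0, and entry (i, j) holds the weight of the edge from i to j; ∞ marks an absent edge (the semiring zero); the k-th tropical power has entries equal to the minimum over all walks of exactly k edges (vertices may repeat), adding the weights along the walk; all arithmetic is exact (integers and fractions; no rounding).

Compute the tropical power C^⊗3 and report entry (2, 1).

C^⊗2:
  [-6, -8, 10, -1]
  [-3, -5, 13, 0]
  [-14, -9, 7, -13]
  [-9, -10, 8, -8]
C^⊗3:
  [-9, -11, 7, -5]
  [-6, -8, 10, -4]
  [-18, -19, -1, -17]
  [-13, -14, 4, -12]
Key observation: the optimum is the walk 2->3->0->1, with weight (-9) + (-5) + (-5) = -19.
Optimal value attained by: walk 2->3->0->1.
Answer: (C^⊗3)[2][1] = -19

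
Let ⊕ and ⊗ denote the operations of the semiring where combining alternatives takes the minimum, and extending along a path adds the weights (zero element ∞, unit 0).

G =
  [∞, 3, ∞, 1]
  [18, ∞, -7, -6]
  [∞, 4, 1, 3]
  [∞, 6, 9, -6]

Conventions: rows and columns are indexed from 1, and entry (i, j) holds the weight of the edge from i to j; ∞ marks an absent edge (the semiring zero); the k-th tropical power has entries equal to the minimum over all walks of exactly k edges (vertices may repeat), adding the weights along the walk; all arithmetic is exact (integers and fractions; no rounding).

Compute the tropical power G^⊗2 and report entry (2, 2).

G^⊗2:
  [21, 7, -4, -5]
  [∞, -3, -6, -12]
  [22, 5, -3, -3]
  [24, 0, -1, -12]
Key observation: the optimum is the walk 2->3->2, with weight (-7) + 4 = -3.
Optimal value attained by: walk 2->3->2.
Answer: (G^⊗2)[2][2] = -3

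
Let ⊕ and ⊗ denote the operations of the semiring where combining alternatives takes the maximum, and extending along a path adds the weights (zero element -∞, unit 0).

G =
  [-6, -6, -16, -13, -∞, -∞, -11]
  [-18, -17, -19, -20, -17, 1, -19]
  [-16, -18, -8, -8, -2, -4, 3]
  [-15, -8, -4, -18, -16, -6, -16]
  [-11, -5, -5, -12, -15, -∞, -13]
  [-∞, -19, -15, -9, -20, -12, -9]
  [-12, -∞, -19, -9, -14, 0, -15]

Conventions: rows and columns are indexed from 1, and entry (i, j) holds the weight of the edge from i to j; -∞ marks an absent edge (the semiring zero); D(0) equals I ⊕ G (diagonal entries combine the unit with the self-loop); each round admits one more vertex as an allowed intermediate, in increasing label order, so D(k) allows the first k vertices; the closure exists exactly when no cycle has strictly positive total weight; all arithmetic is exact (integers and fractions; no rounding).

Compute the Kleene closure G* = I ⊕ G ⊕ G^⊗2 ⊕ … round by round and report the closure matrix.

D(0):
  [0, -6, -16, -13, -∞, -∞, -11]
  [-18, 0, -19, -20, -17, 1, -19]
  [-16, -18, 0, -8, -2, -4, 3]
  [-15, -8, -4, 0, -16, -6, -16]
  [-11, -5, -5, -12, 0, -∞, -13]
  [-∞, -19, -15, -9, -20, 0, -9]
  [-12, -∞, -19, -9, -14, 0, 0]
D(1):
  [0, -6, -16, -13, -∞, -∞, -11]
  [-18, 0, -19, -20, -17, 1, -19]
  [-16, -18, 0, -8, -2, -4, 3]
  [-15, -8, -4, 0, -16, -6, -16]
  [-11, -5, -5, -12, 0, -∞, -13]
  [-∞, -19, -15, -9, -20, 0, -9]
  [-12, -18, -19, -9, -14, 0, 0]
D(2):
  [0, -6, -16, -13, -23, -5, -11]
  [-18, 0, -19, -20, -17, 1, -19]
  [-16, -18, 0, -8, -2, -4, 3]
  [-15, -8, -4, 0, -16, -6, -16]
  [-11, -5, -5, -12, 0, -4, -13]
  [-37, -19, -15, -9, -20, 0, -9]
  [-12, -18, -19, -9, -14, 0, 0]
D(3):
  [0, -6, -16, -13, -18, -5, -11]
  [-18, 0, -19, -20, -17, 1, -16]
  [-16, -18, 0, -8, -2, -4, 3]
  [-15, -8, -4, 0, -6, -6, -1]
  [-11, -5, -5, -12, 0, -4, -2]
  [-31, -19, -15, -9, -17, 0, -9]
  [-12, -18, -19, -9, -14, 0, 0]
D(4):
  [0, -6, -16, -13, -18, -5, -11]
  [-18, 0, -19, -20, -17, 1, -16]
  [-16, -16, 0, -8, -2, -4, 3]
  [-15, -8, -4, 0, -6, -6, -1]
  [-11, -5, -5, -12, 0, -4, -2]
  [-24, -17, -13, -9, -15, 0, -9]
  [-12, -17, -13, -9, -14, 0, 0]
D(5):
  [0, -6, -16, -13, -18, -5, -11]
  [-18, 0, -19, -20, -17, 1, -16]
  [-13, -7, 0, -8, -2, -4, 3]
  [-15, -8, -4, 0, -6, -6, -1]
  [-11, -5, -5, -12, 0, -4, -2]
  [-24, -17, -13, -9, -15, 0, -9]
  [-12, -17, -13, -9, -14, 0, 0]
D(6):
  [0, -6, -16, -13, -18, -5, -11]
  [-18, 0, -12, -8, -14, 1, -8]
  [-13, -7, 0, -8, -2, -4, 3]
  [-15, -8, -4, 0, -6, -6, -1]
  [-11, -5, -5, -12, 0, -4, -2]
  [-24, -17, -13, -9, -15, 0, -9]
  [-12, -17, -13, -9, -14, 0, 0]
D(7):
  [0, -6, -16, -13, -18, -5, -11]
  [-18, 0, -12, -8, -14, 1, -8]
  [-9, -7, 0, -6, -2, 3, 3]
  [-13, -8, -4, 0, -6, -1, -1]
  [-11, -5, -5, -11, 0, -2, -2]
  [-21, -17, -13, -9, -15, 0, -9]
  [-12, -17, -13, -9, -14, 0, 0]
Answer: G* = [[0, -6, -16, -13, -18, -5, -11], [-18, 0, -12, -8, -14, 1, -8], [-9, -7, 0, -6, -2, 3, 3], [-13, -8, -4, 0, -6, -1, -1], [-11, -5, -5, -11, 0, -2, -2], [-21, -17, -13, -9, -15, 0, -9], [-12, -17, -13, -9, -14, 0, 0]]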